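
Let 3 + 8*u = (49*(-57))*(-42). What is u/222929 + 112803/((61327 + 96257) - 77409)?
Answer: 70193749307/47662220200 ≈ 1.4727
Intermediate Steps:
u = 117303/8 (u = -3/8 + ((49*(-57))*(-42))/8 = -3/8 + (-2793*(-42))/8 = -3/8 + (⅛)*117306 = -3/8 + 58653/4 = 117303/8 ≈ 14663.)
u/222929 + 112803/((61327 + 96257) - 77409) = (117303/8)/222929 + 112803/((61327 + 96257) - 77409) = (117303/8)*(1/222929) + 112803/(157584 - 77409) = 117303/1783432 + 112803/80175 = 117303/1783432 + 112803*(1/80175) = 117303/1783432 + 37601/26725 = 70193749307/47662220200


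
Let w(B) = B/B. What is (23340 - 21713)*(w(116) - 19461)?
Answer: -31661420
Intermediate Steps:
w(B) = 1
(23340 - 21713)*(w(116) - 19461) = (23340 - 21713)*(1 - 19461) = 1627*(-19460) = -31661420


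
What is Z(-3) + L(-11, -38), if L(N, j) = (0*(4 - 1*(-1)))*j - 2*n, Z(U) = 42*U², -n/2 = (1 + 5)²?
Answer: 522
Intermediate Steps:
n = -72 (n = -2*(1 + 5)² = -2*6² = -2*36 = -72)
L(N, j) = 144 (L(N, j) = (0*(4 - 1*(-1)))*j - 2*(-72) = (0*(4 + 1))*j + 144 = (0*5)*j + 144 = 0*j + 144 = 0 + 144 = 144)
Z(-3) + L(-11, -38) = 42*(-3)² + 144 = 42*9 + 144 = 378 + 144 = 522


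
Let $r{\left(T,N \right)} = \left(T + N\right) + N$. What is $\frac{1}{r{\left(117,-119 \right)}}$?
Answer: $- \frac{1}{121} \approx -0.0082645$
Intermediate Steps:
$r{\left(T,N \right)} = T + 2 N$ ($r{\left(T,N \right)} = \left(N + T\right) + N = T + 2 N$)
$\frac{1}{r{\left(117,-119 \right)}} = \frac{1}{117 + 2 \left(-119\right)} = \frac{1}{117 - 238} = \frac{1}{-121} = - \frac{1}{121}$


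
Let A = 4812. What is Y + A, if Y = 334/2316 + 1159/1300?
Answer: 3622772011/752700 ≈ 4813.0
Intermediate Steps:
Y = 779611/752700 (Y = 334*(1/2316) + 1159*(1/1300) = 167/1158 + 1159/1300 = 779611/752700 ≈ 1.0358)
Y + A = 779611/752700 + 4812 = 3622772011/752700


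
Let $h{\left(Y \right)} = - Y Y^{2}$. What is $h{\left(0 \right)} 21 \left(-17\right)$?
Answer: $0$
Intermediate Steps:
$h{\left(Y \right)} = - Y^{3}$
$h{\left(0 \right)} 21 \left(-17\right) = - 0^{3} \cdot 21 \left(-17\right) = \left(-1\right) 0 \cdot 21 \left(-17\right) = 0 \cdot 21 \left(-17\right) = 0 \left(-17\right) = 0$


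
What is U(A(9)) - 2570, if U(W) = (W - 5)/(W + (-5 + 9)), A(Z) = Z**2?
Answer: -218374/85 ≈ -2569.1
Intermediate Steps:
U(W) = (-5 + W)/(4 + W) (U(W) = (-5 + W)/(W + 4) = (-5 + W)/(4 + W))
U(A(9)) - 2570 = (-5 + 9**2)/(4 + 9**2) - 2570 = (-5 + 81)/(4 + 81) - 2570 = 76/85 - 2570 = -218374/85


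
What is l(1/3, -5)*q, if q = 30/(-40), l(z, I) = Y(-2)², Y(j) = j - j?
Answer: 0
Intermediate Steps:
Y(j) = 0
l(z, I) = 0 (l(z, I) = 0² = 0)
q = -¾ (q = 30*(-1/40) = -¾ ≈ -0.75000)
l(1/3, -5)*q = 0*(-¾) = 0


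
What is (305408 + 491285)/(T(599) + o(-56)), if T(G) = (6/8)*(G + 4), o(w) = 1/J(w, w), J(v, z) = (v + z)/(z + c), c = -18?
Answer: 44614808/25363 ≈ 1759.1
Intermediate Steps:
J(v, z) = (v + z)/(-18 + z) (J(v, z) = (v + z)/(z - 18) = (v + z)/(-18 + z))
o(w) = (-18 + w)/(2*w) (o(w) = 1/((w + w)/(-18 + w)) = 1/((2*w)/(-18 + w)) = 1/(2*w/(-18 + w)) = (-18 + w)/(2*w))
T(G) = 3 + 3*G/4 (T(G) = (6*(⅛))*(4 + G) = 3*(4 + G)/4 = 3 + 3*G/4)
(305408 + 491285)/(T(599) + o(-56)) = (305408 + 491285)/((3 + (¾)*599) + (½)*(-18 - 56)/(-56)) = 796693/((3 + 1797/4) + (½)*(-1/56)*(-74)) = 796693/(1809/4 + 37/56) = 796693/(25363/56) = 796693*(56/25363) = 44614808/25363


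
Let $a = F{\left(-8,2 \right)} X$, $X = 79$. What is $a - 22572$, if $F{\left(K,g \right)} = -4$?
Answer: $-22888$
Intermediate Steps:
$a = -316$ ($a = \left(-4\right) 79 = -316$)
$a - 22572 = -316 - 22572 = -22888$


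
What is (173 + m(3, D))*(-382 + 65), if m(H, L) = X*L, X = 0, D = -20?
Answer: -54841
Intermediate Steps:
m(H, L) = 0 (m(H, L) = 0*L = 0)
(173 + m(3, D))*(-382 + 65) = (173 + 0)*(-382 + 65) = 173*(-317) = -54841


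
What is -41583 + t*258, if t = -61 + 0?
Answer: -57321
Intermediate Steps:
t = -61
-41583 + t*258 = -41583 - 61*258 = -41583 - 15738 = -57321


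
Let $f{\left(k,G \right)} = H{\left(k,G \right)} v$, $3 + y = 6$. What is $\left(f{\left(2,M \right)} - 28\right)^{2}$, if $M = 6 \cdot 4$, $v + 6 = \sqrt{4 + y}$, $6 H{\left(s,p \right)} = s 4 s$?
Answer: $\frac{17872}{9} - \frac{704 \sqrt{7}}{3} \approx 1364.9$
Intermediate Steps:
$y = 3$ ($y = -3 + 6 = 3$)
$H{\left(s,p \right)} = \frac{2 s^{2}}{3}$ ($H{\left(s,p \right)} = \frac{s 4 s}{6} = \frac{4 s s}{6} = \frac{4 s^{2}}{6} = \frac{2 s^{2}}{3}$)
$v = -6 + \sqrt{7}$ ($v = -6 + \sqrt{4 + 3} = -6 + \sqrt{7} \approx -3.3542$)
$M = 24$
$f{\left(k,G \right)} = \frac{2 k^{2} \left(-6 + \sqrt{7}\right)}{3}$ ($f{\left(k,G \right)} = \frac{2 k^{2}}{3} \left(-6 + \sqrt{7}\right) = \frac{2 k^{2} \left(-6 + \sqrt{7}\right)}{3}$)
$\left(f{\left(2,M \right)} - 28\right)^{2} = \left(\frac{2 \cdot 2^{2} \left(-6 + \sqrt{7}\right)}{3} - 28\right)^{2} = \left(\frac{2}{3} \cdot 4 \left(-6 + \sqrt{7}\right) - 28\right)^{2} = \left(\left(-16 + \frac{8 \sqrt{7}}{3}\right) - 28\right)^{2} = \left(-44 + \frac{8 \sqrt{7}}{3}\right)^{2}$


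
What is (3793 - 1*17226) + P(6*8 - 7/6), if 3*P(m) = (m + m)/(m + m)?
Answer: -40298/3 ≈ -13433.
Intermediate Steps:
P(m) = ⅓ (P(m) = ((m + m)/(m + m))/3 = ((2*m)/((2*m)))/3 = ((2*m)*(1/(2*m)))/3 = (⅓)*1 = ⅓)
(3793 - 1*17226) + P(6*8 - 7/6) = (3793 - 1*17226) + ⅓ = (3793 - 17226) + ⅓ = -13433 + ⅓ = -40298/3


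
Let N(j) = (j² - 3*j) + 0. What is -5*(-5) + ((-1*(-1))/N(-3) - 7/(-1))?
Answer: 577/18 ≈ 32.056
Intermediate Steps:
N(j) = j² - 3*j
-5*(-5) + ((-1*(-1))/N(-3) - 7/(-1)) = -5*(-5) + ((-1*(-1))/((-3*(-3 - 3))) - 7/(-1)) = 25 + (1/(-3*(-6)) - 7*(-1)) = 25 + (1/18 + 7) = 25 + 127/18 = 577/18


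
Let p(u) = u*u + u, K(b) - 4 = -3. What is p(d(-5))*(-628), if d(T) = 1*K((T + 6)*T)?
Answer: -1256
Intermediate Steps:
K(b) = 1 (K(b) = 4 - 3 = 1)
d(T) = 1 (d(T) = 1*1 = 1)
p(u) = u + u² (p(u) = u² + u = u + u²)
p(d(-5))*(-628) = (1*(1 + 1))*(-628) = (1*2)*(-628) = 2*(-628) = -1256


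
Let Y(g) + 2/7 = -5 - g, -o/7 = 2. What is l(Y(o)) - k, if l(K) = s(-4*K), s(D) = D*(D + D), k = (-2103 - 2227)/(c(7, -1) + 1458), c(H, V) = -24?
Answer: 85480709/35133 ≈ 2433.1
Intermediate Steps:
o = -14 (o = -7*2 = -14)
Y(g) = -37/7 - g (Y(g) = -2/7 + (-5 - g) = -37/7 - g)
k = -2165/717 (k = (-2103 - 2227)/(-24 + 1458) = -4330/1434 = -4330*1/1434 = -2165/717 ≈ -3.0195)
s(D) = 2*D² (s(D) = D*(2*D) = 2*D²)
l(K) = 32*K² (l(K) = 2*(-4*K)² = 2*(16*K²) = 32*K²)
l(Y(o)) - k = 32*(-37/7 - 1*(-14))² - 1*(-2165/717) = 32*(-37/7 + 14)² + 2165/717 = 32*(61/7)² + 2165/717 = 32*(3721/49) + 2165/717 = 119072/49 + 2165/717 = 85480709/35133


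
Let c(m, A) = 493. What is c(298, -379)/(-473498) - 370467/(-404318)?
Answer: 43804013698/47860941091 ≈ 0.91524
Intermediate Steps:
c(298, -379)/(-473498) - 370467/(-404318) = 493/(-473498) - 370467/(-404318) = 493*(-1/473498) - 370467*(-1/404318) = -493/473498 + 370467/404318 = 43804013698/47860941091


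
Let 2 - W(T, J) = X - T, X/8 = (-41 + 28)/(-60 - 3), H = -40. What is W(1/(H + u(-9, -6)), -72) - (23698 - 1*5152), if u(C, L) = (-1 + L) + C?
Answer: -9347017/504 ≈ -18546.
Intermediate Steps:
u(C, L) = -1 + C + L
X = 104/63 (X = 8*((-41 + 28)/(-60 - 3)) = 8*(-13/(-63)) = 8*(-13*(-1/63)) = 8*(13/63) = 104/63 ≈ 1.6508)
W(T, J) = 22/63 + T (W(T, J) = 2 - (104/63 - T) = 2 + (-104/63 + T) = 22/63 + T)
W(1/(H + u(-9, -6)), -72) - (23698 - 1*5152) = (22/63 + 1/(-40 + (-1 - 9 - 6))) - (23698 - 1*5152) = (22/63 + 1/(-40 - 16)) - (23698 - 5152) = (22/63 + 1/(-56)) - 1*18546 = (22/63 - 1/56) - 18546 = 167/504 - 18546 = -9347017/504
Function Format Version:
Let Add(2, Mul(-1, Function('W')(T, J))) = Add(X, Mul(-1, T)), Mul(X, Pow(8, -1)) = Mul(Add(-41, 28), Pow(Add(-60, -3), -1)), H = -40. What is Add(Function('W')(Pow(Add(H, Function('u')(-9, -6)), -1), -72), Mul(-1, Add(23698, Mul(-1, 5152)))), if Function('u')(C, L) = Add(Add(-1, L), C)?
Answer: Rational(-9347017, 504) ≈ -18546.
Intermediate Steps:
Function('u')(C, L) = Add(-1, C, L)
X = Rational(104, 63) (X = Mul(8, Mul(Add(-41, 28), Pow(Add(-60, -3), -1))) = Mul(8, Mul(-13, Pow(-63, -1))) = Mul(8, Mul(-13, Rational(-1, 63))) = Mul(8, Rational(13, 63)) = Rational(104, 63) ≈ 1.6508)
Function('W')(T, J) = Add(Rational(22, 63), T) (Function('W')(T, J) = Add(2, Mul(-1, Add(Rational(104, 63), Mul(-1, T)))) = Add(2, Add(Rational(-104, 63), T)) = Add(Rational(22, 63), T))
Add(Function('W')(Pow(Add(H, Function('u')(-9, -6)), -1), -72), Mul(-1, Add(23698, Mul(-1, 5152)))) = Add(Add(Rational(22, 63), Pow(Add(-40, Add(-1, -9, -6)), -1)), Mul(-1, Add(23698, Mul(-1, 5152)))) = Add(Add(Rational(22, 63), Pow(Add(-40, -16), -1)), Mul(-1, Add(23698, -5152))) = Add(Add(Rational(22, 63), Pow(-56, -1)), Mul(-1, 18546)) = Add(Add(Rational(22, 63), Rational(-1, 56)), -18546) = Add(Rational(167, 504), -18546) = Rational(-9347017, 504)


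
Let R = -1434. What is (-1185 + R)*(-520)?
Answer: 1361880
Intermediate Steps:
(-1185 + R)*(-520) = (-1185 - 1434)*(-520) = -2619*(-520) = 1361880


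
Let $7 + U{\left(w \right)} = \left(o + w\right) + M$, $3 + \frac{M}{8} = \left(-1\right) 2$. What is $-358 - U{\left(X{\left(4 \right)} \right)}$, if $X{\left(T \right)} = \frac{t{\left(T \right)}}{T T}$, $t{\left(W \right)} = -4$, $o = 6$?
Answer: $- \frac{1267}{4} \approx -316.75$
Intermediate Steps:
$M = -40$ ($M = -24 + 8 \left(\left(-1\right) 2\right) = -24 + 8 \left(-2\right) = -24 - 16 = -40$)
$X{\left(T \right)} = - \frac{4}{T^{2}}$ ($X{\left(T \right)} = - \frac{4}{T T} = - \frac{4}{T^{2}}$)
$U{\left(w \right)} = -41 + w$ ($U{\left(w \right)} = -7 + \left(\left(6 + w\right) - 40\right) = -7 + \left(-34 + w\right) = -41 + w$)
$-358 - U{\left(X{\left(4 \right)} \right)} = -358 - \left(-41 - \frac{4}{16}\right) = -358 - \left(-41 - \frac{1}{4}\right) = -358 - - \frac{165}{4} = -358 + \frac{165}{4} = - \frac{1267}{4}$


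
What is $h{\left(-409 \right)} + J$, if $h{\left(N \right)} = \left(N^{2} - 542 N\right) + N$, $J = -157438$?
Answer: $231112$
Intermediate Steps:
$h{\left(N \right)} = N^{2} - 541 N$
$h{\left(-409 \right)} + J = - 409 \left(-541 - 409\right) - 157438 = \left(-409\right) \left(-950\right) - 157438 = 388550 - 157438 = 231112$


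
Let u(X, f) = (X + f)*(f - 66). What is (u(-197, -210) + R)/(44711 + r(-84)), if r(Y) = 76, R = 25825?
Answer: 138157/44787 ≈ 3.0848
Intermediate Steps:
u(X, f) = (-66 + f)*(X + f) (u(X, f) = (X + f)*(-66 + f) = (-66 + f)*(X + f))
(u(-197, -210) + R)/(44711 + r(-84)) = (((-210)**2 - 66*(-197) - 66*(-210) - 197*(-210)) + 25825)/(44711 + 76) = ((44100 + 13002 + 13860 + 41370) + 25825)/44787 = (112332 + 25825)*(1/44787) = 138157*(1/44787) = 138157/44787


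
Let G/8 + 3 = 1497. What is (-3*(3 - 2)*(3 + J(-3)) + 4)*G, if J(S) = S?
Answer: 47808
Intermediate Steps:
G = 11952 (G = -24 + 8*1497 = -24 + 11976 = 11952)
(-3*(3 - 2)*(3 + J(-3)) + 4)*G = (-3*(3 - 2)*(3 - 3) + 4)*11952 = (-3*0 + 4)*11952 = (0 + 4)*11952 = 4*11952 = 47808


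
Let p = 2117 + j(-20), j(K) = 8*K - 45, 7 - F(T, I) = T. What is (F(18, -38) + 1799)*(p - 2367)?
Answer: -813540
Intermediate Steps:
F(T, I) = 7 - T
j(K) = -45 + 8*K
p = 1912 (p = 2117 + (-45 + 8*(-20)) = 2117 + (-45 - 160) = 2117 - 205 = 1912)
(F(18, -38) + 1799)*(p - 2367) = ((7 - 1*18) + 1799)*(1912 - 2367) = ((7 - 18) + 1799)*(-455) = (-11 + 1799)*(-455) = 1788*(-455) = -813540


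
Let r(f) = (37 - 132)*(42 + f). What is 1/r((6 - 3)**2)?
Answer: -1/4845 ≈ -0.00020640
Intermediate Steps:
r(f) = -3990 - 95*f (r(f) = -95*(42 + f) = -3990 - 95*f)
1/r((6 - 3)**2) = 1/(-3990 - 95*(6 - 3)**2) = 1/(-3990 - 95*3**2) = 1/(-3990 - 95*9) = 1/(-3990 - 855) = 1/(-4845) = -1/4845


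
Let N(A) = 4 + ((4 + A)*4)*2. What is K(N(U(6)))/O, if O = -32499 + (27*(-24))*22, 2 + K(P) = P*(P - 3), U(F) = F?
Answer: -6802/46755 ≈ -0.14548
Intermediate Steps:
N(A) = 36 + 8*A (N(A) = 4 + (16 + 4*A)*2 = 4 + (32 + 8*A) = 36 + 8*A)
K(P) = -2 + P*(-3 + P) (K(P) = -2 + P*(P - 3) = -2 + P*(-3 + P))
O = -46755 (O = -32499 - 648*22 = -32499 - 14256 = -46755)
K(N(U(6)))/O = (-2 + (36 + 8*6)² - 3*(36 + 8*6))/(-46755) = (-2 + (36 + 48)² - 3*(36 + 48))*(-1/46755) = (-2 + 84² - 3*84)*(-1/46755) = (-2 + 7056 - 252)*(-1/46755) = 6802*(-1/46755) = -6802/46755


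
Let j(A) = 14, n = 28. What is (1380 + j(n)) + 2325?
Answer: 3719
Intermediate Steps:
(1380 + j(n)) + 2325 = (1380 + 14) + 2325 = 1394 + 2325 = 3719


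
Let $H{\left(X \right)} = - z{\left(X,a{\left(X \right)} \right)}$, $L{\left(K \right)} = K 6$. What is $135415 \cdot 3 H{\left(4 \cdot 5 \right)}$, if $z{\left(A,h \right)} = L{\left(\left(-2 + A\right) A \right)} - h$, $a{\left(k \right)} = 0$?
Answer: $-877489200$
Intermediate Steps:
$L{\left(K \right)} = 6 K$
$z{\left(A,h \right)} = - h + 6 A \left(-2 + A\right)$ ($z{\left(A,h \right)} = 6 \left(-2 + A\right) A - h = 6 A \left(-2 + A\right) - h = - h + 6 A \left(-2 + A\right)$)
$H{\left(X \right)} = - 6 X \left(-2 + X\right)$ ($H{\left(X \right)} = - (\left(-1\right) 0 + 6 X \left(-2 + X\right)) = - (0 + 6 X \left(-2 + X\right)) = - 6 X \left(-2 + X\right)$)
$135415 \cdot 3 H{\left(4 \cdot 5 \right)} = 135415 \cdot 3 \cdot 6 \cdot 4 \cdot 5 \left(2 - 4 \cdot 5\right) = 135415 \cdot 3 \cdot 6 \cdot 20 \left(2 - 20\right) = 135415 \cdot 3 \cdot 6 \cdot 20 \left(-18\right) = 135415 \cdot 3 \left(-2160\right) = 135415 \left(-6480\right) = -877489200$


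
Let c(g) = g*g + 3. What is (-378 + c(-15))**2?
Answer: 22500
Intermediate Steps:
c(g) = 3 + g**2 (c(g) = g**2 + 3 = 3 + g**2)
(-378 + c(-15))**2 = (-378 + (3 + (-15)**2))**2 = (-378 + (3 + 225))**2 = (-378 + 228)**2 = (-150)**2 = 22500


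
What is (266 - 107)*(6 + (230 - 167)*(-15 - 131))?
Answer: -1461528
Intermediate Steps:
(266 - 107)*(6 + (230 - 167)*(-15 - 131)) = 159*(6 + 63*(-146)) = 159*(6 - 9198) = 159*(-9192) = -1461528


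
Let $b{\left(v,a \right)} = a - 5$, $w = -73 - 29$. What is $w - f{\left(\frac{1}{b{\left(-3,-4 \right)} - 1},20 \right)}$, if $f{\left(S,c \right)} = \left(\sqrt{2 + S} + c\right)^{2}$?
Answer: $- \frac{5039}{10} - 4 \sqrt{190} \approx -559.04$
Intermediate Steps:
$w = -102$ ($w = -73 - 29 = -102$)
$b{\left(v,a \right)} = -5 + a$
$f{\left(S,c \right)} = \left(c + \sqrt{2 + S}\right)^{2}$
$w - f{\left(\frac{1}{b{\left(-3,-4 \right)} - 1},20 \right)} = -102 - \left(20 + \sqrt{2 + \frac{1}{\left(-5 - 4\right) - 1}}\right)^{2} = -102 - \left(20 + \sqrt{2 + \frac{1}{-9 - 1}}\right)^{2} = -102 - \left(20 + \sqrt{2 + \frac{1}{-10}}\right)^{2} = -102 - \left(20 + \sqrt{2 - \frac{1}{10}}\right)^{2} = -102 - \left(20 + \sqrt{\frac{19}{10}}\right)^{2} = -102 - \left(20 + \frac{\sqrt{190}}{10}\right)^{2}$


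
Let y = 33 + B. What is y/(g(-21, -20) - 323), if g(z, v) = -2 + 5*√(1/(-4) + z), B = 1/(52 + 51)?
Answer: -35360/349891 - 272*I*√85/349891 ≈ -0.10106 - 0.0071671*I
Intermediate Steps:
B = 1/103 ≈ 0.0097087
g(z, v) = -2 + 5*√(-¼ + z)
y = 3400/103 (y = 33 + 1/103 = 3400/103 ≈ 33.010)
y/(g(-21, -20) - 323) = 3400/(103*((-2 + 5*√(-1 + 4*(-21))/2) - 323)) = 3400/(103*((-2 + 5*√(-1 - 84)/2) - 323)) = 3400/(103*((-2 + 5*√(-85)/2) - 323)) = 3400/(103*((-2 + 5*(I*√85)/2) - 323)) = 3400/(103*((-2 + 5*I*√85/2) - 323)) = 3400/(103*(-325 + 5*I*√85/2))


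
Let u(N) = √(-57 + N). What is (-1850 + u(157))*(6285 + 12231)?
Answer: -34069440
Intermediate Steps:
(-1850 + u(157))*(6285 + 12231) = (-1850 + √(-57 + 157))*(6285 + 12231) = (-1850 + √100)*18516 = (-1850 + 10)*18516 = -1840*18516 = -34069440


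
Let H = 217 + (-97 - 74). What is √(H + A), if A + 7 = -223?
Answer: 2*I*√46 ≈ 13.565*I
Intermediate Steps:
A = -230 (A = -7 - 223 = -230)
H = 46 (H = 217 - 171 = 46)
√(H + A) = √(46 - 230) = √(-184) = 2*I*√46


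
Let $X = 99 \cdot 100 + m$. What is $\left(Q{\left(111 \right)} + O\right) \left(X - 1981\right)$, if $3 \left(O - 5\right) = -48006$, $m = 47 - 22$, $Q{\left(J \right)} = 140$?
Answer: $-125968008$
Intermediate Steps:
$m = 25$
$O = -15997$ ($O = 5 + \frac{1}{3} \left(-48006\right) = 5 - 16002 = -15997$)
$X = 9925$ ($X = 99 \cdot 100 + 25 = 9900 + 25 = 9925$)
$\left(Q{\left(111 \right)} + O\right) \left(X - 1981\right) = \left(140 - 15997\right) \left(9925 - 1981\right) = \left(-15857\right) 7944 = -125968008$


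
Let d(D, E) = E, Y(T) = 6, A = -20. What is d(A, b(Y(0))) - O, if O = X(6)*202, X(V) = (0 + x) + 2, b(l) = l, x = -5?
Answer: 612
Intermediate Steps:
X(V) = -3 (X(V) = (0 - 5) + 2 = -5 + 2 = -3)
O = -606 (O = -3*202 = -606)
d(A, b(Y(0))) - O = 6 - 1*(-606) = 6 + 606 = 612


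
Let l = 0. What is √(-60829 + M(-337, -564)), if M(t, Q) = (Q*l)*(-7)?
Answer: I*√60829 ≈ 246.64*I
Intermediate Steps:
M(t, Q) = 0 (M(t, Q) = (Q*0)*(-7) = 0*(-7) = 0)
√(-60829 + M(-337, -564)) = √(-60829 + 0) = √(-60829) = I*√60829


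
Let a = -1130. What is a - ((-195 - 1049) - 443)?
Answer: 557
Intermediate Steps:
a - ((-195 - 1049) - 443) = -1130 - ((-195 - 1049) - 443) = -1130 - (-1244 - 443) = -1130 - 1*(-1687) = -1130 + 1687 = 557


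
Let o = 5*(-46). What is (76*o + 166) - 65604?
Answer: -82918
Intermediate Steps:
o = -230
(76*o + 166) - 65604 = (76*(-230) + 166) - 65604 = (-17480 + 166) - 65604 = -17314 - 65604 = -82918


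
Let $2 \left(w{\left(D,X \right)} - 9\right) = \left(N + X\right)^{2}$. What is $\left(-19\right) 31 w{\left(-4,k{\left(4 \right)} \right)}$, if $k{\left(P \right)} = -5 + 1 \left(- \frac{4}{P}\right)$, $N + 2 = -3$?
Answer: $- \frac{81871}{2} \approx -40936.0$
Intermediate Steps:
$N = -5$ ($N = -2 - 3 = -5$)
$k{\left(P \right)} = -5 - \frac{4}{P}$
$w{\left(D,X \right)} = 9 + \frac{\left(-5 + X\right)^{2}}{2}$
$\left(-19\right) 31 w{\left(-4,k{\left(4 \right)} \right)} = \left(-19\right) 31 \left(9 + \frac{\left(-5 - \left(5 + \frac{4}{4}\right)\right)^{2}}{2}\right) = - 589 \left(9 + \frac{\left(-5 - 6\right)^{2}}{2}\right) = - 589 \left(9 + \frac{\left(-11\right)^{2}}{2}\right) = - 589 \left(9 + \frac{1}{2} \cdot 121\right) = - 589 \left(9 + \frac{121}{2}\right) = \left(-589\right) \frac{139}{2} = - \frac{81871}{2}$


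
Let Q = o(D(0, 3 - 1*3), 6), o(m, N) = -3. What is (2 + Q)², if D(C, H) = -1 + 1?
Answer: 1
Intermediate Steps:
D(C, H) = 0
Q = -3
(2 + Q)² = (2 - 3)² = (-1)² = 1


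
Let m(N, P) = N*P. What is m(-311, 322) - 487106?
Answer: -587248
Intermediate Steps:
m(-311, 322) - 487106 = -311*322 - 487106 = -100142 - 487106 = -587248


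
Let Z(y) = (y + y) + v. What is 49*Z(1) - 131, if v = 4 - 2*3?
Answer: -131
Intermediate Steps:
v = -2 (v = 4 - 6 = -2)
Z(y) = -2 + 2*y (Z(y) = (y + y) - 2 = 2*y - 2 = -2 + 2*y)
49*Z(1) - 131 = 49*(-2 + 2*1) - 131 = 49*(-2 + 2) - 131 = 49*0 - 131 = 0 - 131 = -131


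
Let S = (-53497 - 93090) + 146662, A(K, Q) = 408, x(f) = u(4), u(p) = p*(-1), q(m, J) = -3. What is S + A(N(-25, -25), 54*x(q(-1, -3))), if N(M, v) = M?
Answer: 483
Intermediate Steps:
u(p) = -p
x(f) = -4 (x(f) = -1*4 = -4)
S = 75 (S = -146587 + 146662 = 75)
S + A(N(-25, -25), 54*x(q(-1, -3))) = 75 + 408 = 483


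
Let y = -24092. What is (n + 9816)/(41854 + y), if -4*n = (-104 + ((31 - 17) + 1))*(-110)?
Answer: 14737/35524 ≈ 0.41485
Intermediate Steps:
n = -4895/2 (n = -(-104 + ((31 - 17) + 1))*(-110)/4 = -(-104 + (14 + 1))*(-110)/4 = -(-104 + 15)*(-110)/4 = -(-89)*(-110)/4 = -¼*9790 = -4895/2 ≈ -2447.5)
(n + 9816)/(41854 + y) = (-4895/2 + 9816)/(41854 - 24092) = (14737/2)/17762 = (14737/2)*(1/17762) = 14737/35524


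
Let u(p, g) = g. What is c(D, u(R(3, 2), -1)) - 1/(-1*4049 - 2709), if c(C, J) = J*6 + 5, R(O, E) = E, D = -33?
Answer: -6757/6758 ≈ -0.99985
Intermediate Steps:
c(C, J) = 5 + 6*J (c(C, J) = 6*J + 5 = 5 + 6*J)
c(D, u(R(3, 2), -1)) - 1/(-1*4049 - 2709) = (5 + 6*(-1)) - 1/(-1*4049 - 2709) = (5 - 6) - 1/(-4049 - 2709) = -1 - 1/(-6758) = -1 - 1*(-1/6758) = -1 + 1/6758 = -6757/6758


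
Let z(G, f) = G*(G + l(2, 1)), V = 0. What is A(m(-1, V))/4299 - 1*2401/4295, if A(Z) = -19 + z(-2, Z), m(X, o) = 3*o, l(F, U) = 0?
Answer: -3462108/6154735 ≈ -0.56251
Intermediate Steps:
z(G, f) = G**2 (z(G, f) = G*(G + 0) = G*G = G**2)
A(Z) = -15 (A(Z) = -19 + (-2)**2 = -19 + 4 = -15)
A(m(-1, V))/4299 - 1*2401/4295 = -15/4299 - 1*2401/4295 = -15*1/4299 - 2401*1/4295 = -5/1433 - 2401/4295 = -3462108/6154735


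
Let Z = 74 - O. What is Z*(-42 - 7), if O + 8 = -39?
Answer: -5929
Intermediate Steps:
O = -47 (O = -8 - 39 = -47)
Z = 121 (Z = 74 - 1*(-47) = 74 + 47 = 121)
Z*(-42 - 7) = 121*(-42 - 7) = 121*(-49) = -5929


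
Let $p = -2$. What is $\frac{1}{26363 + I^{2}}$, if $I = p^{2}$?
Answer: $\frac{1}{26379} \approx 3.7909 \cdot 10^{-5}$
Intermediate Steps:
$I = 4$ ($I = \left(-2\right)^{2} = 4$)
$\frac{1}{26363 + I^{2}} = \frac{1}{26363 + 4^{2}} = \frac{1}{26363 + 16} = \frac{1}{26379}$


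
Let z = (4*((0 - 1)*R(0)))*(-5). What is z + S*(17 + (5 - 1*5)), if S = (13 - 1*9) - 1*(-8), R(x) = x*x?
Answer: 204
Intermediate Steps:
R(x) = x²
z = 0 (z = (4*((0 - 1)*0²))*(-5) = (4*(-1*0))*(-5) = (4*0)*(-5) = 0*(-5) = 0)
S = 12 (S = (13 - 9) + 8 = 4 + 8 = 12)
z + S*(17 + (5 - 1*5)) = 0 + 12*(17 + (5 - 1*5)) = 0 + 12*(17 + (5 - 5)) = 0 + 12*(17 + 0) = 0 + 12*17 = 0 + 204 = 204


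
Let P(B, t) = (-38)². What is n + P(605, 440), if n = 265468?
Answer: 266912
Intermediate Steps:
P(B, t) = 1444
n + P(605, 440) = 265468 + 1444 = 266912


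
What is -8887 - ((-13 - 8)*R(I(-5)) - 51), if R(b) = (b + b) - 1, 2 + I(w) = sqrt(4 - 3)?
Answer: -8899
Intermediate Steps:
I(w) = -1 (I(w) = -2 + sqrt(4 - 3) = -2 + sqrt(1) = -2 + 1 = -1)
R(b) = -1 + 2*b (R(b) = 2*b - 1 = -1 + 2*b)
-8887 - ((-13 - 8)*R(I(-5)) - 51) = -8887 - ((-13 - 8)*(-1 + 2*(-1)) - 51) = -8887 - (-21*(-1 - 2) - 51) = -8887 - (-21*(-3) - 51) = -8887 - (63 - 51) = -8887 - 1*12 = -8887 - 12 = -8899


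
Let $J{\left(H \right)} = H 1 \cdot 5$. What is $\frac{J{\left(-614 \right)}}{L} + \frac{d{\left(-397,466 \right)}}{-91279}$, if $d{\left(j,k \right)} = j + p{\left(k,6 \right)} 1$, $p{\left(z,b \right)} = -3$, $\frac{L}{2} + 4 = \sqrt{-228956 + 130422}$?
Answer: $\frac{59987306}{899554545} + \frac{307 i \sqrt{98534}}{19710} \approx 0.066686 + 4.8893 i$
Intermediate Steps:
$L = -8 + 2 i \sqrt{98534}$ ($L = -8 + 2 \sqrt{-228956 + 130422} = -8 + 2 \sqrt{-98534} = -8 + 2 i \sqrt{98534} \approx -8.0 + 627.8 i$)
$J{\left(H \right)} = 5 H$ ($J{\left(H \right)} = H 5 = 5 H$)
$d{\left(j,k \right)} = -3 + j$ ($d{\left(j,k \right)} = j - 3 = -3 + j$)
$\frac{J{\left(-614 \right)}}{L} + \frac{d{\left(-397,466 \right)}}{-91279} = \frac{5 \left(-614\right)}{-8 + 2 i \sqrt{98534}} + \frac{-3 - 397}{-91279} = - \frac{3070}{-8 + 2 i \sqrt{98534}} - - \frac{400}{91279} = - \frac{3070}{-8 + 2 i \sqrt{98534}} + \frac{400}{91279} = \frac{400}{91279} - \frac{3070}{-8 + 2 i \sqrt{98534}}$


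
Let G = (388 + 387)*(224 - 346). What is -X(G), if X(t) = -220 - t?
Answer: -94330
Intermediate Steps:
G = -94550 (G = 775*(-122) = -94550)
-X(G) = -(-220 - 1*(-94550)) = -(-220 + 94550) = -1*94330 = -94330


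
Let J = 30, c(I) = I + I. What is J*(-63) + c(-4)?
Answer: -1898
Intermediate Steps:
c(I) = 2*I
J*(-63) + c(-4) = 30*(-63) + 2*(-4) = -1890 - 8 = -1898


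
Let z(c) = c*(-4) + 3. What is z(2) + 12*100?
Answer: 1195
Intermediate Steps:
z(c) = 3 - 4*c (z(c) = -4*c + 3 = 3 - 4*c)
z(2) + 12*100 = (3 - 4*2) + 12*100 = (3 - 8) + 1200 = -5 + 1200 = 1195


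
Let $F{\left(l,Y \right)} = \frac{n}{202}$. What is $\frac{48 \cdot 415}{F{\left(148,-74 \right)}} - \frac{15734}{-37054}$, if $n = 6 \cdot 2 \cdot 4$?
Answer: $\frac{1553126277}{18527} \approx 83830.0$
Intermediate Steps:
$n = 48$ ($n = 12 \cdot 4 = 48$)
$F{\left(l,Y \right)} = \frac{24}{101}$ ($F{\left(l,Y \right)} = \frac{48}{202} = 48 \cdot \frac{1}{202} = \frac{24}{101}$)
$\frac{48 \cdot 415}{F{\left(148,-74 \right)}} - \frac{15734}{-37054} = \frac{48 \cdot 415}{\frac{24}{101}} - \frac{15734}{-37054} = 19920 \cdot \frac{101}{24} - - \frac{7867}{18527} = 83830 + \frac{7867}{18527} = \frac{1553126277}{18527}$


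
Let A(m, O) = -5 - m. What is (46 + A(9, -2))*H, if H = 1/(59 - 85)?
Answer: -16/13 ≈ -1.2308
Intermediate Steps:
H = -1/26 (H = 1/(-26) = -1/26 ≈ -0.038462)
(46 + A(9, -2))*H = (46 + (-5 - 1*9))*(-1/26) = (46 + (-5 - 9))*(-1/26) = (46 - 14)*(-1/26) = 32*(-1/26) = -16/13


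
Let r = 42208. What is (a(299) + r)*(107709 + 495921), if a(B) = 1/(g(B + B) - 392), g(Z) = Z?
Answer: 2624235850935/103 ≈ 2.5478e+10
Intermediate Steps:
a(B) = 1/(-392 + 2*B) (a(B) = 1/((B + B) - 392) = 1/(2*B - 392) = 1/(-392 + 2*B))
(a(299) + r)*(107709 + 495921) = (1/(2*(-196 + 299)) + 42208)*(107709 + 495921) = ((1/2)/103 + 42208)*603630 = ((1/2)*(1/103) + 42208)*603630 = (1/206 + 42208)*603630 = (8694849/206)*603630 = 2624235850935/103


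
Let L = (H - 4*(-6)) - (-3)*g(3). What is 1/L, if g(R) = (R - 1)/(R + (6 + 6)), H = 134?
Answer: 5/792 ≈ 0.0063131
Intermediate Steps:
g(R) = (-1 + R)/(12 + R) (g(R) = (-1 + R)/(R + 12) = (-1 + R)/(12 + R))
L = 792/5 (L = (134 - 4*(-6)) - (-3)*(-1 + 3)/(12 + 3) = (134 + 24) - (-3)*2/15 = 158 - (-3)*(1/15)*2 = 158 - (-3)*2/15 = 158 - 1*(-⅖) = 158 + ⅖ = 792/5 ≈ 158.40)
1/L = 1/(792/5) = 5/792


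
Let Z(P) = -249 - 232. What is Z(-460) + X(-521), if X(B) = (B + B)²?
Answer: 1085283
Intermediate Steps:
Z(P) = -481
X(B) = 4*B² (X(B) = (2*B)² = 4*B²)
Z(-460) + X(-521) = -481 + 4*(-521)² = -481 + 4*271441 = -481 + 1085764 = 1085283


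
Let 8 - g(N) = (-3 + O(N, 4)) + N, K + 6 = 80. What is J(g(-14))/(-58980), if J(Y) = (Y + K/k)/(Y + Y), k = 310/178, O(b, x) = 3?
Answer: -833/33520300 ≈ -2.4851e-5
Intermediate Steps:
K = 74 (K = -6 + 80 = 74)
g(N) = 8 - N (g(N) = 8 - ((-3 + 3) + N) = 8 - (0 + N) = 8 - N)
k = 155/89 (k = 310*(1/178) = 155/89 ≈ 1.7416)
J(Y) = (6586/155 + Y)/(2*Y) (J(Y) = (Y + 74/(155/89))/(Y + Y) = (Y + 74*(89/155))/((2*Y)) = (Y + 6586/155)*(1/(2*Y)) = (6586/155 + Y)*(1/(2*Y)) = (6586/155 + Y)/(2*Y))
J(g(-14))/(-58980) = ((6586 + 155*(8 - 1*(-14)))/(310*(8 - 1*(-14))))/(-58980) = ((6586 + 155*(8 + 14))/(310*(8 + 14)))*(-1/58980) = ((1/310)*(6586 + 155*22)/22)*(-1/58980) = ((1/310)*(1/22)*(6586 + 3410))*(-1/58980) = ((1/310)*(1/22)*9996)*(-1/58980) = (2499/1705)*(-1/58980) = -833/33520300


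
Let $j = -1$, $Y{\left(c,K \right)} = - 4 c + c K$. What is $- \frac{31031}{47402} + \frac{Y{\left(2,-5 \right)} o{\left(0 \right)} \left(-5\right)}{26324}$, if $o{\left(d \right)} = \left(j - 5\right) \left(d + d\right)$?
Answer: $- \frac{31031}{47402} \approx -0.65463$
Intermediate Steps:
$Y{\left(c,K \right)} = - 4 c + K c$
$o{\left(d \right)} = - 12 d$ ($o{\left(d \right)} = \left(-1 - 5\right) \left(d + d\right) = - 6 \cdot 2 d = - 12 d$)
$- \frac{31031}{47402} + \frac{Y{\left(2,-5 \right)} o{\left(0 \right)} \left(-5\right)}{26324} = - \frac{31031}{47402} + \frac{2 \left(-4 - 5\right) \left(\left(-12\right) 0\right) \left(-5\right)}{26324} = \left(-31031\right) \frac{1}{47402} + 2 \left(-9\right) 0 \left(-5\right) \frac{1}{26324} = - \frac{31031}{47402} + \left(-18\right) 0 \left(-5\right) \frac{1}{26324} = - \frac{31031}{47402} + 0 \left(-5\right) \frac{1}{26324} = - \frac{31031}{47402} + 0 \cdot \frac{1}{26324} = - \frac{31031}{47402} + 0 = - \frac{31031}{47402}$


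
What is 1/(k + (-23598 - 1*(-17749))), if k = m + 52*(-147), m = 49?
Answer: -1/13444 ≈ -7.4383e-5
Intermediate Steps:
k = -7595 (k = 49 + 52*(-147) = 49 - 7644 = -7595)
1/(k + (-23598 - 1*(-17749))) = 1/(-7595 + (-23598 - 1*(-17749))) = 1/(-7595 + (-23598 + 17749)) = 1/(-7595 - 5849) = 1/(-13444) = -1/13444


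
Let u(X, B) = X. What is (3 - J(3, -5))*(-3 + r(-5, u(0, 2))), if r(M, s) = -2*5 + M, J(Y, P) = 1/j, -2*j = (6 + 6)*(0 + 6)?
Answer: -109/2 ≈ -54.500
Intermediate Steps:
j = -36 (j = -(6 + 6)*(0 + 6)/2 = -6*6 = -1/2*72 = -36)
J(Y, P) = -1/36 (J(Y, P) = 1/(-36) = -1/36)
r(M, s) = -10 + M
(3 - J(3, -5))*(-3 + r(-5, u(0, 2))) = (3 - 1*(-1/36))*(-3 + (-10 - 5)) = (3 + 1/36)*(-3 - 15) = (109/36)*(-18) = -109/2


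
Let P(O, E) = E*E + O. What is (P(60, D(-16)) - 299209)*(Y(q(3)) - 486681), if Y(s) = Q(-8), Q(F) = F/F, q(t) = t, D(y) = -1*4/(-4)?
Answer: 145589348640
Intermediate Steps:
D(y) = 1 (D(y) = -4*(-¼) = 1)
Q(F) = 1
Y(s) = 1
P(O, E) = O + E² (P(O, E) = E² + O = O + E²)
(P(60, D(-16)) - 299209)*(Y(q(3)) - 486681) = ((60 + 1²) - 299209)*(1 - 486681) = ((60 + 1) - 299209)*(-486680) = (61 - 299209)*(-486680) = -299148*(-486680) = 145589348640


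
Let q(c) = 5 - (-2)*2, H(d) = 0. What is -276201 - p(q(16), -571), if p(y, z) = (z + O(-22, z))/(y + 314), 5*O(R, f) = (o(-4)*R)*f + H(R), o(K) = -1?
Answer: -446049198/1615 ≈ -2.7619e+5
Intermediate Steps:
q(c) = 9 (q(c) = 5 - 1*(-4) = 5 + 4 = 9)
O(R, f) = -R*f/5 (O(R, f) = ((-R)*f + 0)/5 = (-R*f + 0)/5 = (-R*f)/5 = -R*f/5)
p(y, z) = 27*z/(5*(314 + y)) (p(y, z) = (z - ⅕*(-22)*z)/(y + 314) = (z + 22*z/5)/(314 + y) = (27*z/5)/(314 + y) = 27*z/(5*(314 + y)))
-276201 - p(q(16), -571) = -276201 - 27*(-571)/(5*(314 + 9)) = -276201 - 27*(-571)/(5*323) = -276201 - 1*(-15417/1615) = -276201 + 15417/1615 = -446049198/1615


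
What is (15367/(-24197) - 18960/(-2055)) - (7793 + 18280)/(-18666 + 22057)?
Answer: 10143052842/11241127699 ≈ 0.90232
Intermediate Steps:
(15367/(-24197) - 18960/(-2055)) - (7793 + 18280)/(-18666 + 22057) = (15367*(-1/24197) - 18960*(-1/2055)) - 26073/3391 = (-15367/24197 + 1264/137) - 26073/3391 = 28479729/3314989 - 1*26073/3391 = 28479729/3314989 - 26073/3391 = 10143052842/11241127699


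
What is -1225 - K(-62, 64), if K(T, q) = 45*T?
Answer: 1565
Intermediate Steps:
-1225 - K(-62, 64) = -1225 - 45*(-62) = -1225 - 1*(-2790) = -1225 + 2790 = 1565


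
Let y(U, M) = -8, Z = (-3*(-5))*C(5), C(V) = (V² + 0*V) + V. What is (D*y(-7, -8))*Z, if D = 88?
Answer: -316800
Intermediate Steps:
C(V) = V + V² (C(V) = (V² + 0) + V = V² + V = V + V²)
Z = 450 (Z = (-3*(-5))*(5*(1 + 5)) = 15*(5*6) = 15*30 = 450)
(D*y(-7, -8))*Z = (88*(-8))*450 = -704*450 = -316800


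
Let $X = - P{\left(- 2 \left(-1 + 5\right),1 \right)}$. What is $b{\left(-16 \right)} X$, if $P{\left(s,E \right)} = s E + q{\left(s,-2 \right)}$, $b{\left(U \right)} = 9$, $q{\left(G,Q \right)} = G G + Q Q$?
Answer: $-540$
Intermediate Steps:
$q{\left(G,Q \right)} = G^{2} + Q^{2}$
$P{\left(s,E \right)} = 4 + s^{2} + E s$ ($P{\left(s,E \right)} = s E + \left(s^{2} + \left(-2\right)^{2}\right) = E s + \left(s^{2} + 4\right) = E s + \left(4 + s^{2}\right) = 4 + s^{2} + E s$)
$X = -60$ ($X = - (4 + \left(- 2 \left(-1 + 5\right)\right)^{2} + 1 \left(- 2 \left(-1 + 5\right)\right)) = - (4 + \left(\left(-2\right) 4\right)^{2} + 1 \left(\left(-2\right) 4\right)) = - (4 + \left(-8\right)^{2} + 1 \left(-8\right)) = - (4 + 64 - 8) = \left(-1\right) 60 = -60$)
$b{\left(-16 \right)} X = 9 \left(-60\right) = -540$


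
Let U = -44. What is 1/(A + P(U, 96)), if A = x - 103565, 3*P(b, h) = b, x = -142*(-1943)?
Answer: 3/516979 ≈ 5.8029e-6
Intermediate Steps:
x = 275906
P(b, h) = b/3
A = 172341 (A = 275906 - 103565 = 172341)
1/(A + P(U, 96)) = 1/(172341 + (1/3)*(-44)) = 1/(172341 - 44/3) = 1/(516979/3) = 3/516979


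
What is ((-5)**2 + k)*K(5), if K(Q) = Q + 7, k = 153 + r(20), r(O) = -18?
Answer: 1920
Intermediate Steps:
k = 135 (k = 153 - 18 = 135)
K(Q) = 7 + Q
((-5)**2 + k)*K(5) = ((-5)**2 + 135)*(7 + 5) = (25 + 135)*12 = 160*12 = 1920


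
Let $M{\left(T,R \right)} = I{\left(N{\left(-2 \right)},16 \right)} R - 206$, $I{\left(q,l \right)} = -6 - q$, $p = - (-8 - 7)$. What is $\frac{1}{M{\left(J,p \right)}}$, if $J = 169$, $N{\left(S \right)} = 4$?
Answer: $- \frac{1}{356} \approx -0.002809$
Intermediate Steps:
$p = 15$ ($p = \left(-1\right) \left(-15\right) = 15$)
$M{\left(T,R \right)} = -206 - 10 R$ ($M{\left(T,R \right)} = \left(-6 - 4\right) R - 206 = - 10 R - 206 = -206 - 10 R$)
$\frac{1}{M{\left(J,p \right)}} = \frac{1}{-206 - 150} = \frac{1}{-356} = - \frac{1}{356}$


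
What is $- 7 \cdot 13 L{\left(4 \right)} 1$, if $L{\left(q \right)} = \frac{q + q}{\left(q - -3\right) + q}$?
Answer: $- \frac{728}{11} \approx -66.182$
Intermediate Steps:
$L{\left(q \right)} = \frac{2 q}{3 + 2 q}$ ($L{\left(q \right)} = \frac{2 q}{\left(q + 3\right) + q} = \frac{2 q}{\left(3 + q\right) + q} = \frac{2 q}{3 + 2 q}$)
$- 7 \cdot 13 L{\left(4 \right)} 1 = - 7 \cdot 13 \cdot 2 \cdot 4 \frac{1}{3 + 2 \cdot 4} \cdot 1 = - 7 \cdot 13 \cdot 2 \cdot 4 \frac{1}{3 + 8} \cdot 1 = - 7 \cdot 13 \cdot 2 \cdot 4 \cdot \frac{1}{11} \cdot 1 = - 7 \cdot 13 \cdot \frac{8}{11} \cdot 1 = - 7 \cdot \frac{104}{11} \cdot 1 = \left(-7\right) \frac{104}{11} = - \frac{728}{11}$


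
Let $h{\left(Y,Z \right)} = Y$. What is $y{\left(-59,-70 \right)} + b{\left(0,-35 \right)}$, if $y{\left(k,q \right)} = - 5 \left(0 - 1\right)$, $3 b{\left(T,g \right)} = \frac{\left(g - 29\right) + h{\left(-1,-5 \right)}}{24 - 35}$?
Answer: $\frac{230}{33} \approx 6.9697$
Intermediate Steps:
$b{\left(T,g \right)} = \frac{10}{11} - \frac{g}{33}$ ($b{\left(T,g \right)} = \frac{\left(\left(g - 29\right) - 1\right) \frac{1}{24 - 35}}{3} = \frac{\left(\left(-29 + g\right) - 1\right) \frac{1}{-11}}{3} = \frac{\left(-30 + g\right) \left(- \frac{1}{11}\right)}{3} = \frac{\frac{30}{11} - \frac{g}{11}}{3} = \frac{10}{11} - \frac{g}{33}$)
$y{\left(k,q \right)} = 5$ ($y{\left(k,q \right)} = \left(-5\right) \left(-1\right) = 5$)
$y{\left(-59,-70 \right)} + b{\left(0,-35 \right)} = 5 + \left(\frac{10}{11} - - \frac{35}{33}\right) = 5 + \left(\frac{10}{11} + \frac{35}{33}\right) = 5 + \frac{65}{33} = \frac{230}{33}$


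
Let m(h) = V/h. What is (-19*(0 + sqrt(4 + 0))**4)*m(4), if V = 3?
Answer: -228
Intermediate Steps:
m(h) = 3/h
(-19*(0 + sqrt(4 + 0))**4)*m(4) = (-19*(0 + sqrt(4 + 0))**4)*(3/4) = (-19*(0 + sqrt(4))**4)*(3*(1/4)) = -19*(0 + 2)**4*(3/4) = -19*(2**2)**2*(3/4) = -19*4**2*(3/4) = -19*16*(3/4) = -304*3/4 = -228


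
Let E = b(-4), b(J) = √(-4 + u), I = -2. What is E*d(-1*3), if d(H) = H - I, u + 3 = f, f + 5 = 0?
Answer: -2*I*√3 ≈ -3.4641*I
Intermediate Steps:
f = -5 (f = -5 + 0 = -5)
u = -8 (u = -3 - 5 = -8)
b(J) = 2*I*√3 (b(J) = √(-4 - 8) = √(-12) = 2*I*√3)
d(H) = 2 + H (d(H) = H - 1*(-2) = H + 2 = 2 + H)
E = 2*I*√3 ≈ 3.4641*I
E*d(-1*3) = (2*I*√3)*(2 - 1*3) = (2*I*√3)*(2 - 3) = (2*I*√3)*(-1) = -2*I*√3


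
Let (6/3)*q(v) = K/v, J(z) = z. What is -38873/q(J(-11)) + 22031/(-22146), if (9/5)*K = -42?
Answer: -28409859199/775110 ≈ -36653.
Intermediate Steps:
K = -70/3 (K = (5/9)*(-42) = -70/3 ≈ -23.333)
q(v) = -35/(3*v) (q(v) = (-70/(3*v))/2 = -35/(3*v))
-38873/q(J(-11)) + 22031/(-22146) = -38873/((-35/3/(-11))) + 22031/(-22146) = -38873/((-35/3*(-1/11))) + 22031*(-1/22146) = -38873/35/33 - 22031/22146 = -38873*33/35 - 22031/22146 = -1282809/35 - 22031/22146 = -28409859199/775110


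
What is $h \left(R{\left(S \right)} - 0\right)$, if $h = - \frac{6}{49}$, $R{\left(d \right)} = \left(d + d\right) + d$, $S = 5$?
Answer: $- \frac{90}{49} \approx -1.8367$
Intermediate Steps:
$R{\left(d \right)} = 3 d$ ($R{\left(d \right)} = 2 d + d = 3 d$)
$h = - \frac{6}{49}$ ($h = \left(-6\right) \frac{1}{49} = - \frac{6}{49} \approx -0.12245$)
$h \left(R{\left(S \right)} - 0\right) = - \frac{6 \left(3 \cdot 5 - 0\right)}{49} = - \frac{6 \left(15 + 0\right)}{49} = \left(- \frac{6}{49}\right) 15 = - \frac{90}{49}$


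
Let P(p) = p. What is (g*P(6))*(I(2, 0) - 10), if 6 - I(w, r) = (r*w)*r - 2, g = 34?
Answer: -408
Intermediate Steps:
I(w, r) = 8 - w*r**2 (I(w, r) = 6 - ((r*w)*r - 2) = 6 - (w*r**2 - 2) = 6 - (-2 + w*r**2) = 6 + (2 - w*r**2) = 8 - w*r**2)
(g*P(6))*(I(2, 0) - 10) = (34*6)*((8 - 1*2*0**2) - 10) = 204*((8 - 1*2*0) - 10) = 204*((8 + 0) - 10) = 204*(8 - 10) = 204*(-2) = -408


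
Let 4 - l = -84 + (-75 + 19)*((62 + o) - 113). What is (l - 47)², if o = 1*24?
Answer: 2163841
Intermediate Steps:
o = 24
l = -1424 (l = 4 - (-84 + (-75 + 19)*((62 + 24) - 113)) = 4 - (-84 - 56*(86 - 113)) = 4 - (-84 - 56*(-27)) = 4 - (-84 + 1512) = 4 - 1*1428 = 4 - 1428 = -1424)
(l - 47)² = (-1424 - 47)² = (-1471)² = 2163841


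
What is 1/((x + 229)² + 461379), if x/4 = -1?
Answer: 1/512004 ≈ 1.9531e-6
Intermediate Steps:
x = -4 (x = 4*(-1) = -4)
1/((x + 229)² + 461379) = 1/((-4 + 229)² + 461379) = 1/(225² + 461379) = 1/(50625 + 461379) = 1/512004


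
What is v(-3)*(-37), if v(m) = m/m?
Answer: -37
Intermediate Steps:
v(m) = 1
v(-3)*(-37) = 1*(-37) = -37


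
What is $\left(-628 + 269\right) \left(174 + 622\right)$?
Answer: $-285764$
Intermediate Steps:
$\left(-628 + 269\right) \left(174 + 622\right) = \left(-359\right) 796 = -285764$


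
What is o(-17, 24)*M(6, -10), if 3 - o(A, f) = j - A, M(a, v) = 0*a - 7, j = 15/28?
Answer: 407/4 ≈ 101.75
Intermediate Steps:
j = 15/28 (j = 15*(1/28) = 15/28 ≈ 0.53571)
M(a, v) = -7 (M(a, v) = 0 - 7 = -7)
o(A, f) = 69/28 + A (o(A, f) = 3 - (15/28 - A) = 3 + (-15/28 + A) = 69/28 + A)
o(-17, 24)*M(6, -10) = (69/28 - 17)*(-7) = -407/28*(-7) = 407/4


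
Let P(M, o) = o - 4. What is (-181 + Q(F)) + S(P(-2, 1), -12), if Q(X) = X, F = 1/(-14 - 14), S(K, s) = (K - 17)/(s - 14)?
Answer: -65617/364 ≈ -180.27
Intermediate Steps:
P(M, o) = -4 + o
S(K, s) = (-17 + K)/(-14 + s)
F = -1/28 (F = 1/(-28) = -1/28 ≈ -0.035714)
(-181 + Q(F)) + S(P(-2, 1), -12) = (-181 - 1/28) + (-17 + (-4 + 1))/(-14 - 12) = -5069/28 + (-17 - 3)/(-26) = -5069/28 - 1/26*(-20) = -5069/28 + 10/13 = -65617/364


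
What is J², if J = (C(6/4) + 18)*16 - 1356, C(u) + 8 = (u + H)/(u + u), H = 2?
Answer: 12475024/9 ≈ 1.3861e+6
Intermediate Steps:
C(u) = -8 + (2 + u)/(2*u) (C(u) = -8 + (u + 2)/(u + u) = -8 + (2 + u)/((2*u)) = -8 + (2 + u)*(1/(2*u)) = -8 + (2 + u)/(2*u))
J = -3532/3 (J = ((-15/2 + 1/(6/4)) + 18)*16 - 1356 = ((-15/2 + 1/(6*(¼))) + 18)*16 - 1356 = ((-15/2 + 1/(3/2)) + 18)*16 - 1356 = ((-15/2 + ⅔) + 18)*16 - 1356 = (-41/6 + 18)*16 - 1356 = (67/6)*16 - 1356 = 536/3 - 1356 = -3532/3 ≈ -1177.3)
J² = (-3532/3)² = 12475024/9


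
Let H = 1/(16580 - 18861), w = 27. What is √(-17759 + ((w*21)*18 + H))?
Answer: 3*I*√4366440746/2281 ≈ 86.908*I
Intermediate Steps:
H = -1/2281 (H = 1/(-2281) = -1/2281 ≈ -0.00043840)
√(-17759 + ((w*21)*18 + H)) = √(-17759 + ((27*21)*18 - 1/2281)) = √(-17759 + (567*18 - 1/2281)) = √(-17759 + (10206 - 1/2281)) = √(-17759 + 23279885/2281) = √(-17228394/2281) = 3*I*√4366440746/2281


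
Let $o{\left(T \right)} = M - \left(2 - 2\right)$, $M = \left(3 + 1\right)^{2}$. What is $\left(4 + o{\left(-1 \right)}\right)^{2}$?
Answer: $400$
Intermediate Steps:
$M = 16$ ($M = 4^{2} = 16$)
$o{\left(T \right)} = 16$ ($o{\left(T \right)} = 16 - \left(2 - 2\right) = 16 - 0 = 16 + 0 = 16$)
$\left(4 + o{\left(-1 \right)}\right)^{2} = \left(4 + 16\right)^{2} = 20^{2} = 400$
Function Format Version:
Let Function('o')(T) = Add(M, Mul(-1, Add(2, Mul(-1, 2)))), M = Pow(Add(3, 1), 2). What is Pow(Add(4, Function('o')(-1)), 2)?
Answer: 400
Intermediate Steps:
M = 16 (M = Pow(4, 2) = 16)
Function('o')(T) = 16 (Function('o')(T) = Add(16, Mul(-1, Add(2, Mul(-1, 2)))) = Add(16, Mul(-1, Add(2, -2))) = Add(16, Mul(-1, 0)) = Add(16, 0) = 16)
Pow(Add(4, Function('o')(-1)), 2) = Pow(Add(4, 16), 2) = Pow(20, 2) = 400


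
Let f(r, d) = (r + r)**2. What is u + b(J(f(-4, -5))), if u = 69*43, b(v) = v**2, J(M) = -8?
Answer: 3031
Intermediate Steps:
f(r, d) = 4*r**2 (f(r, d) = (2*r)**2 = 4*r**2)
u = 2967
u + b(J(f(-4, -5))) = 2967 + (-8)**2 = 2967 + 64 = 3031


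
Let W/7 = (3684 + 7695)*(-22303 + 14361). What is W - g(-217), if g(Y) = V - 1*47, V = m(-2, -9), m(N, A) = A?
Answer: -632604070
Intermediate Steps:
V = -9
g(Y) = -56 (g(Y) = -9 - 1*47 = -9 - 47 = -56)
W = -632604126 (W = 7*((3684 + 7695)*(-22303 + 14361)) = 7*(11379*(-7942)) = 7*(-90372018) = -632604126)
W - g(-217) = -632604126 - 1*(-56) = -632604126 + 56 = -632604070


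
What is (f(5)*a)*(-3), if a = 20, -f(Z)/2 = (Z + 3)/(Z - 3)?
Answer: 480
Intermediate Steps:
f(Z) = -2*(3 + Z)/(-3 + Z) (f(Z) = -2*(Z + 3)/(Z - 3) = -2*(3 + Z)/(-3 + Z))
(f(5)*a)*(-3) = ((2*(-3 - 1*5)/(-3 + 5))*20)*(-3) = ((2*(-3 - 5)/2)*20)*(-3) = ((2*(1/2)*(-8))*20)*(-3) = -8*20*(-3) = -160*(-3) = 480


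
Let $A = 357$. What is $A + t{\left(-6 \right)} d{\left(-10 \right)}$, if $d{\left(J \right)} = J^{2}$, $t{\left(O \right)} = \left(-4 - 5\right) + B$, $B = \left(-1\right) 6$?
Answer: $-1143$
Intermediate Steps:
$B = -6$
$t{\left(O \right)} = -15$ ($t{\left(O \right)} = \left(-4 - 5\right) - 6 = -9 - 6 = -15$)
$A + t{\left(-6 \right)} d{\left(-10 \right)} = 357 - 15 \left(-10\right)^{2} = 357 - 1500 = -1143$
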